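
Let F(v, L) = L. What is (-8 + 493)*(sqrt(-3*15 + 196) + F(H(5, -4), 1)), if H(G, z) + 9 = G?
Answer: 485 + 485*sqrt(151) ≈ 6444.8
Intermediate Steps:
H(G, z) = -9 + G
(-8 + 493)*(sqrt(-3*15 + 196) + F(H(5, -4), 1)) = (-8 + 493)*(sqrt(-3*15 + 196) + 1) = 485*(sqrt(-45 + 196) + 1) = 485*(sqrt(151) + 1) = 485*(1 + sqrt(151)) = 485 + 485*sqrt(151)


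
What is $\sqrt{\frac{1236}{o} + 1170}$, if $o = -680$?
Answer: $\frac{\sqrt{33760470}}{170} \approx 34.179$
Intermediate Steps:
$\sqrt{\frac{1236}{o} + 1170} = \sqrt{\frac{1236}{-680} + 1170} = \sqrt{1236 \left(- \frac{1}{680}\right) + 1170} = \sqrt{- \frac{309}{170} + 1170} = \sqrt{\frac{198591}{170}} = \frac{\sqrt{33760470}}{170}$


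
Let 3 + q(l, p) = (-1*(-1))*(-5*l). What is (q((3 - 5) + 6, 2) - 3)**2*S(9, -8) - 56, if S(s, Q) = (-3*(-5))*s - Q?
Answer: 96612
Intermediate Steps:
q(l, p) = -3 - 5*l (q(l, p) = -3 + (-1*(-1))*(-5*l) = -3 + 1*(-5*l) = -3 - 5*l)
S(s, Q) = -Q + 15*s (S(s, Q) = 15*s - Q = -Q + 15*s)
(q((3 - 5) + 6, 2) - 3)**2*S(9, -8) - 56 = ((-3 - 5*((3 - 5) + 6)) - 3)**2*(-1*(-8) + 15*9) - 56 = ((-3 - 5*(-2 + 6)) - 3)**2*(8 + 135) - 56 = ((-3 - 5*4) - 3)**2*143 - 56 = ((-3 - 20) - 3)**2*143 - 56 = (-23 - 3)**2*143 - 56 = (-26)**2*143 - 56 = 676*143 - 56 = 96668 - 56 = 96612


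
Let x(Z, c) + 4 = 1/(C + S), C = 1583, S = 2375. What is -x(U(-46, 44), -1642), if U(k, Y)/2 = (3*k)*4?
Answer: 15831/3958 ≈ 3.9997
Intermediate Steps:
U(k, Y) = 24*k (U(k, Y) = 2*((3*k)*4) = 2*(12*k) = 24*k)
x(Z, c) = -15831/3958 (x(Z, c) = -4 + 1/(1583 + 2375) = -4 + 1/3958 = -15831/3958)
-x(U(-46, 44), -1642) = -1*(-15831/3958) = 15831/3958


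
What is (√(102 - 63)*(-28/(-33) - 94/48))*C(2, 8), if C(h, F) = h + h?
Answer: -293*√39/66 ≈ -27.724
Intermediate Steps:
C(h, F) = 2*h
(√(102 - 63)*(-28/(-33) - 94/48))*C(2, 8) = (√(102 - 63)*(-28/(-33) - 94/48))*(2*2) = (√39*(-28*(-1/33) - 94*1/48))*4 = (√39*(28/33 - 47/24))*4 = (√39*(-293/264))*4 = -293*√39/264*4 = -293*√39/66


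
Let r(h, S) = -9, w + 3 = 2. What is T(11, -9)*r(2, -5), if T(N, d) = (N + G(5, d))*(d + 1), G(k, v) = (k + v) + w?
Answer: 432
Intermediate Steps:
w = -1 (w = -3 + 2 = -1)
G(k, v) = -1 + k + v (G(k, v) = (k + v) - 1 = -1 + k + v)
T(N, d) = (1 + d)*(4 + N + d) (T(N, d) = (N + (-1 + 5 + d))*(d + 1) = (N + (4 + d))*(1 + d) = (4 + N + d)*(1 + d) = (1 + d)*(4 + N + d))
T(11, -9)*r(2, -5) = (4 + 11 - 9 + 11*(-9) - 9*(4 - 9))*(-9) = (4 + 11 - 9 - 99 - 9*(-5))*(-9) = (4 + 11 - 9 - 99 + 45)*(-9) = -48*(-9) = 432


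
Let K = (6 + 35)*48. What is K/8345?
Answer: 1968/8345 ≈ 0.23583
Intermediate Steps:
K = 1968 (K = 41*48 = 1968)
K/8345 = 1968/8345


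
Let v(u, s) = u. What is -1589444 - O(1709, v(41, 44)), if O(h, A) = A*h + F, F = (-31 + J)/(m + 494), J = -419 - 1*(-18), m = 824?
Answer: -1093618851/659 ≈ -1.6595e+6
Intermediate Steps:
J = -401 (J = -419 + 18 = -401)
F = -216/659 (F = (-31 - 401)/(824 + 494) = -432/1318 = -432*1/1318 = -216/659 ≈ -0.32777)
O(h, A) = -216/659 + A*h (O(h, A) = A*h - 216/659 = -216/659 + A*h)
-1589444 - O(1709, v(41, 44)) = -1589444 - (-216/659 + 41*1709) = -1589444 - (-216/659 + 70069) = -1589444 - 1*46175255/659 = -1589444 - 46175255/659 = -1093618851/659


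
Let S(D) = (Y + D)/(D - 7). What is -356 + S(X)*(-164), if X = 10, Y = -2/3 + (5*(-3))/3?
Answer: -5336/9 ≈ -592.89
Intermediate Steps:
Y = -17/3 (Y = -2*1/3 - 15*1/3 = -2/3 - 5 = -17/3 ≈ -5.6667)
S(D) = (-17/3 + D)/(-7 + D) (S(D) = (-17/3 + D)/(D - 7) = (-17/3 + D)/(-7 + D))
-356 + S(X)*(-164) = -356 + ((-17/3 + 10)/(-7 + 10))*(-164) = -356 + ((13/3)/3)*(-164) = -356 + ((1/3)*(13/3))*(-164) = -356 + (13/9)*(-164) = -356 - 2132/9 = -5336/9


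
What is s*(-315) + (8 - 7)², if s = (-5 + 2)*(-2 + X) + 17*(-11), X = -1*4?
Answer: 53236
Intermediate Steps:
X = -4
s = -169 (s = (-5 + 2)*(-2 - 4) + 17*(-11) = -3*(-6) - 187 = 18 - 187 = -169)
s*(-315) + (8 - 7)² = -169*(-315) + (8 - 7)² = 53235 + 1² = 53235 + 1 = 53236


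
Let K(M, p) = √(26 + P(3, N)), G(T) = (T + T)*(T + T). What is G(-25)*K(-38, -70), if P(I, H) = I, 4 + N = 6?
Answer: 2500*√29 ≈ 13463.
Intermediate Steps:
N = 2 (N = -4 + 6 = 2)
G(T) = 4*T² (G(T) = (2*T)*(2*T) = 4*T²)
K(M, p) = √29 (K(M, p) = √(26 + 3) = √29)
G(-25)*K(-38, -70) = (4*(-25)²)*√29 = (4*625)*√29 = 2500*√29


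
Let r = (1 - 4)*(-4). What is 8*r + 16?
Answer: 112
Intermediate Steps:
r = 12 (r = -3*(-4) = 12)
8*r + 16 = 8*12 + 16 = 96 + 16 = 112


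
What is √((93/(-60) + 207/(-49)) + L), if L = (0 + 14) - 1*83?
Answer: I*√366395/70 ≈ 8.6472*I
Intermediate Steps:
L = -69 (L = 14 - 83 = -69)
√((93/(-60) + 207/(-49)) + L) = √((93/(-60) + 207/(-49)) - 69) = √((93*(-1/60) + 207*(-1/49)) - 69) = √((-31/20 - 207/49) - 69) = √(-5659/980 - 69) = √(-73279/980) = I*√366395/70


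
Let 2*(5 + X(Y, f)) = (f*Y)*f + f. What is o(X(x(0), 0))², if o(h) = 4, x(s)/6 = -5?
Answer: 16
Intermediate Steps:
x(s) = -30 (x(s) = 6*(-5) = -30)
X(Y, f) = -5 + f/2 + Y*f²/2 (X(Y, f) = -5 + ((f*Y)*f + f)/2 = -5 + ((Y*f)*f + f)/2 = -5 + (Y*f² + f)/2 = -5 + (f + Y*f²)/2 = -5 + (f/2 + Y*f²/2) = -5 + f/2 + Y*f²/2)
o(X(x(0), 0))² = 4² = 16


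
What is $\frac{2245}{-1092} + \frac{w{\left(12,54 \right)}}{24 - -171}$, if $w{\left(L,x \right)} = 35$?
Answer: $- \frac{683}{364} \approx -1.8764$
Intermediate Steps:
$\frac{2245}{-1092} + \frac{w{\left(12,54 \right)}}{24 - -171} = \frac{2245}{-1092} + \frac{35}{24 - -171} = 2245 \left(- \frac{1}{1092}\right) + \frac{35}{24 + 171} = - \frac{2245}{1092} + \frac{35}{195} = - \frac{2245}{1092} + 35 \cdot \frac{1}{195} = - \frac{2245}{1092} + \frac{7}{39} = - \frac{683}{364}$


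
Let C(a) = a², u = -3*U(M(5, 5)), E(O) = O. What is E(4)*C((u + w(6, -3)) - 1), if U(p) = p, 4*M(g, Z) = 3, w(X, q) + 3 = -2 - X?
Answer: 3249/4 ≈ 812.25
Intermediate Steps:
w(X, q) = -5 - X (w(X, q) = -3 + (-2 - X) = -5 - X)
M(g, Z) = ¾ (M(g, Z) = (¼)*3 = ¾)
u = -9/4 (u = -3*¾ = -9/4 ≈ -2.2500)
E(4)*C((u + w(6, -3)) - 1) = 4*((-9/4 + (-5 - 1*6)) - 1)² = 4*((-9/4 + (-5 - 6)) - 1)² = 4*((-9/4 - 11) - 1)² = 4*(-53/4 - 1)² = 4*(-57/4)² = 4*(3249/16) = 3249/4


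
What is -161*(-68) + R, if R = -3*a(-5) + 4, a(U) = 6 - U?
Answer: 10919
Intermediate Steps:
R = -29 (R = -3*(6 - 1*(-5)) + 4 = -3*(6 + 5) + 4 = -3*11 + 4 = -33 + 4 = -29)
-161*(-68) + R = -161*(-68) - 29 = 10948 - 29 = 10919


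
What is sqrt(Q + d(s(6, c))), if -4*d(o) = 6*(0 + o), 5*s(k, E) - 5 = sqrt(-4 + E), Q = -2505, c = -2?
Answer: sqrt(-250650 - 30*I*sqrt(6))/10 ≈ 0.0073389 - 50.065*I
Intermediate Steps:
s(k, E) = 1 + sqrt(-4 + E)/5
d(o) = -3*o/2 (d(o) = -3*(0 + o)/2 = -3*o/2)
sqrt(Q + d(s(6, c))) = sqrt(-2505 - 3*(1 + sqrt(-4 - 2)/5)/2) = sqrt(-2505 - 3*(1 + sqrt(-6)/5)/2) = sqrt(-2505 - 3*(1 + (I*sqrt(6))/5)/2) = sqrt(-2505 - 3*(1 + I*sqrt(6)/5)/2) = sqrt(-2505 + (-3/2 - 3*I*sqrt(6)/10)) = sqrt(-5013/2 - 3*I*sqrt(6)/10)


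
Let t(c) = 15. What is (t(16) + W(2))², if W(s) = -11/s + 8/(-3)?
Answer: 1681/36 ≈ 46.694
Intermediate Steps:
W(s) = -8/3 - 11/s (W(s) = -11/s + 8*(-⅓) = -11/s - 8/3 = -8/3 - 11/s)
(t(16) + W(2))² = (15 + (-8/3 - 11/2))² = (15 - 49/6)² = (41/6)² = 1681/36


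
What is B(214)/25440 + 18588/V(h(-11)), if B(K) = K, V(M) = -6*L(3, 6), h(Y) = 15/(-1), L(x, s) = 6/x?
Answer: -19703173/12720 ≈ -1549.0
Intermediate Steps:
h(Y) = -15 (h(Y) = 15*(-1) = -15)
V(M) = -12 (V(M) = -36/3 = -6*2 = -12)
B(214)/25440 + 18588/V(h(-11)) = 214/25440 + 18588/(-12) = 214*(1/25440) + 18588*(-1/12) = 107/12720 - 1549 = -19703173/12720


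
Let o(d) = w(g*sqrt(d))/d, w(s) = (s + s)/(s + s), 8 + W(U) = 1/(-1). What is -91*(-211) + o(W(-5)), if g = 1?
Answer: 172808/9 ≈ 19201.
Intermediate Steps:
W(U) = -9 (W(U) = -8 + 1/(-1) = -8 - 1 = -9)
w(s) = 1 (w(s) = (2*s)/((2*s)) = (2*s)*(1/(2*s)) = 1)
o(d) = 1/d
-91*(-211) + o(W(-5)) = -91*(-211) + 1/(-9) = 19201 - 1/9 = 172808/9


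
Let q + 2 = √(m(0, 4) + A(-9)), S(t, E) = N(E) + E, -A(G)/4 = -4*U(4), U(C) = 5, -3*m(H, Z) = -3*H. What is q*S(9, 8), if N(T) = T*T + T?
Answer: -160 + 320*√5 ≈ 555.54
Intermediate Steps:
m(H, Z) = H (m(H, Z) = -(-1)*H = H)
N(T) = T + T² (N(T) = T² + T = T + T²)
A(G) = 80 (A(G) = -(-16)*5 = -4*(-20) = 80)
S(t, E) = E + E*(1 + E) (S(t, E) = E*(1 + E) + E = E + E*(1 + E))
q = -2 + 4*√5 (q = -2 + √(0 + 80) = -2 + √80 = -2 + 4*√5 ≈ 6.9443)
q*S(9, 8) = (-2 + 4*√5)*(8*(2 + 8)) = (-2 + 4*√5)*(8*10) = (-2 + 4*√5)*80 = -160 + 320*√5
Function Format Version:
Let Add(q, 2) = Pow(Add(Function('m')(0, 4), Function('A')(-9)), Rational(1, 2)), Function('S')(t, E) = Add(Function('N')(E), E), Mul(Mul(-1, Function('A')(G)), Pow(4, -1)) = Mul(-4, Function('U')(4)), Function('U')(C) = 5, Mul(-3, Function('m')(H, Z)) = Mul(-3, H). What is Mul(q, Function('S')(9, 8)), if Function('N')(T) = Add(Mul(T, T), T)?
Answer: Add(-160, Mul(320, Pow(5, Rational(1, 2)))) ≈ 555.54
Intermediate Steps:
Function('m')(H, Z) = H (Function('m')(H, Z) = Mul(Rational(-1, 3), Mul(-3, H)) = H)
Function('N')(T) = Add(T, Pow(T, 2)) (Function('N')(T) = Add(Pow(T, 2), T) = Add(T, Pow(T, 2)))
Function('A')(G) = 80 (Function('A')(G) = Mul(-4, Mul(-4, 5)) = Mul(-4, -20) = 80)
Function('S')(t, E) = Add(E, Mul(E, Add(1, E))) (Function('S')(t, E) = Add(Mul(E, Add(1, E)), E) = Add(E, Mul(E, Add(1, E))))
q = Add(-2, Mul(4, Pow(5, Rational(1, 2)))) (q = Add(-2, Pow(Add(0, 80), Rational(1, 2))) = Add(-2, Pow(80, Rational(1, 2))) = Add(-2, Mul(4, Pow(5, Rational(1, 2)))) ≈ 6.9443)
Mul(q, Function('S')(9, 8)) = Mul(Add(-2, Mul(4, Pow(5, Rational(1, 2)))), Mul(8, Add(2, 8))) = Mul(Add(-2, Mul(4, Pow(5, Rational(1, 2)))), Mul(8, 10)) = Mul(Add(-2, Mul(4, Pow(5, Rational(1, 2)))), 80) = Add(-160, Mul(320, Pow(5, Rational(1, 2))))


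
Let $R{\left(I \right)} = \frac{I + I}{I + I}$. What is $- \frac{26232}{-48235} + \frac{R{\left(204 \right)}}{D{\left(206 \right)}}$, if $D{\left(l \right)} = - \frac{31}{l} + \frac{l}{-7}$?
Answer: $\frac{1049318626}{2057367455} \approx 0.51003$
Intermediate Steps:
$D{\left(l \right)} = - \frac{31}{l} - \frac{l}{7}$ ($D{\left(l \right)} = - \frac{31}{l} + l \left(- \frac{1}{7}\right) = - \frac{31}{l} - \frac{l}{7}$)
$R{\left(I \right)} = 1$ ($R{\left(I \right)} = \frac{2 I}{2 I} = 2 I \frac{1}{2 I} = 1$)
$- \frac{26232}{-48235} + \frac{R{\left(204 \right)}}{D{\left(206 \right)}} = - \frac{26232}{-48235} + 1 \frac{1}{- \frac{31}{206} - \frac{206}{7}} = \left(-26232\right) \left(- \frac{1}{48235}\right) + 1 \frac{1}{\left(-31\right) \frac{1}{206} - \frac{206}{7}} = \frac{26232}{48235} + 1 \frac{1}{- \frac{31}{206} - \frac{206}{7}} = \frac{26232}{48235} + 1 \frac{1}{- \frac{42653}{1442}} = \frac{26232}{48235} + 1 \left(- \frac{1442}{42653}\right) = \frac{26232}{48235} - \frac{1442}{42653} = \frac{1049318626}{2057367455}$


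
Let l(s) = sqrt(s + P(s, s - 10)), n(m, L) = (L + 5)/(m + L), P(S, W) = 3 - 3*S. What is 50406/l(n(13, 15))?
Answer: 50406*sqrt(77)/11 ≈ 40210.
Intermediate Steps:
n(m, L) = (5 + L)/(L + m)
l(s) = sqrt(3 - 2*s) (l(s) = sqrt(s + (3 - 3*s)) = sqrt(3 - 2*s))
50406/l(n(13, 15)) = 50406/(sqrt(3 - 2*(5 + 15)/(15 + 13))) = 50406/(sqrt(3 - 2*20/28)) = 50406/(sqrt(3 - 20/14)) = 50406/(sqrt(3 - 2*5/7)) = 50406/(sqrt(3 - 10/7)) = 50406/(sqrt(11/7)) = 50406/((sqrt(77)/7)) = 50406*(sqrt(77)/11) = 50406*sqrt(77)/11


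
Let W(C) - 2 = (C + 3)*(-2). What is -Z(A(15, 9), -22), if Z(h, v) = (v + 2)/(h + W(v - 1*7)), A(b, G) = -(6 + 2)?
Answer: 10/23 ≈ 0.43478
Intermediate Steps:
A(b, G) = -8 (A(b, G) = -1*8 = -8)
W(C) = -4 - 2*C (W(C) = 2 + (C + 3)*(-2) = 2 + (3 + C)*(-2) = 2 + (-6 - 2*C) = -4 - 2*C)
Z(h, v) = (2 + v)/(10 + h - 2*v) (Z(h, v) = (v + 2)/(h + (-4 - 2*(v - 1*7))) = (2 + v)/(h + (-4 - 2*(v - 7))) = (2 + v)/(h + (-4 - 2*(-7 + v))) = (2 + v)/(h + (-4 + (14 - 2*v))) = (2 + v)/(h + (10 - 2*v)) = (2 + v)/(10 + h - 2*v))
-Z(A(15, 9), -22) = -(-2 - 1*(-22))/(-10 - 1*(-8) + 2*(-22)) = -(-2 + 22)/(-10 + 8 - 44) = -20/(-46) = -(-1)*20/46 = -1*(-10/23) = 10/23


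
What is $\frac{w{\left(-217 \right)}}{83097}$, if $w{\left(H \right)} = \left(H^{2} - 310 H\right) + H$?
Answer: $\frac{16306}{11871} \approx 1.3736$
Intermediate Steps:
$w{\left(H \right)} = H^{2} - 309 H$
$\frac{w{\left(-217 \right)}}{83097} = \frac{\left(-217\right) \left(-309 - 217\right)}{83097} = \left(-217\right) \left(-526\right) \frac{1}{83097} = 114142 \cdot \frac{1}{83097} = \frac{16306}{11871}$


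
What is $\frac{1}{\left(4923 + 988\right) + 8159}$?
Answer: $\frac{1}{14070} \approx 7.1073 \cdot 10^{-5}$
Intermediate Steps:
$\frac{1}{\left(4923 + 988\right) + 8159} = \frac{1}{5911 + 8159} = \frac{1}{14070}$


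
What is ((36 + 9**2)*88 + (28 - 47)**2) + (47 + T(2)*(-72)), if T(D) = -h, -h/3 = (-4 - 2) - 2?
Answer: 12432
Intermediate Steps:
h = 24 (h = -3*((-4 - 2) - 2) = -3*(-6 - 2) = -3*(-8) = 24)
T(D) = -24 (T(D) = -1*24 = -24)
((36 + 9**2)*88 + (28 - 47)**2) + (47 + T(2)*(-72)) = ((36 + 9**2)*88 + (28 - 47)**2) + (47 - 24*(-72)) = ((36 + 81)*88 + (-19)**2) + (47 + 1728) = (117*88 + 361) + 1775 = (10296 + 361) + 1775 = 10657 + 1775 = 12432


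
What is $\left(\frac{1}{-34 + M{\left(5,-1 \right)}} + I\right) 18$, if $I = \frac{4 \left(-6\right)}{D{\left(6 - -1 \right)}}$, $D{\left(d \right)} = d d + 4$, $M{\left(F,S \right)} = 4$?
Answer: $- \frac{2319}{265} \approx -8.7509$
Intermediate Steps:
$D{\left(d \right)} = 4 + d^{2}$ ($D{\left(d \right)} = d^{2} + 4 = 4 + d^{2}$)
$I = - \frac{24}{53}$ ($I = \frac{4 \left(-6\right)}{4 + \left(6 - -1\right)^{2}} = - \frac{24}{4 + \left(6 + 1\right)^{2}} = - \frac{24}{4 + 7^{2}} = - \frac{24}{4 + 49} = - \frac{24}{53} \approx -0.45283$)
$\left(\frac{1}{-34 + M{\left(5,-1 \right)}} + I\right) 18 = \left(\frac{1}{-34 + 4} - \frac{24}{53}\right) 18 = \left(\frac{1}{-30} - \frac{24}{53}\right) 18 = \left(- \frac{1}{30} - \frac{24}{53}\right) 18 = \left(- \frac{773}{1590}\right) 18 = - \frac{2319}{265}$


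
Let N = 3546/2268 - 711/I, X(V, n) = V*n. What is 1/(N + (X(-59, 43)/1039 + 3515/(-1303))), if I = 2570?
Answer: -109598255235/422233135388 ≈ -0.25957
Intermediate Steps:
N = 104176/80955 (N = 3546/2268 - 711/2570 = 3546*(1/2268) - 711*1/2570 = 197/126 - 711/2570 = 104176/80955 ≈ 1.2868)
1/(N + (X(-59, 43)/1039 + 3515/(-1303))) = 1/(104176/80955 + (-59*43/1039 + 3515/(-1303))) = 1/(104176/80955 + (-2537*1/1039 + 3515*(-1/1303))) = 1/(104176/80955 + (-2537/1039 - 3515/1303)) = 1/(104176/80955 - 6957796/1353817) = 1/(-422233135388/109598255235) = -109598255235/422233135388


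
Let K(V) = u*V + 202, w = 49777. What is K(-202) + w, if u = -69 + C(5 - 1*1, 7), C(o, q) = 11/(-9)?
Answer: 577475/9 ≈ 64164.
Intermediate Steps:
C(o, q) = -11/9 (C(o, q) = 11*(-⅑) = -11/9)
u = -632/9 (u = -69 - 11/9 = -632/9 ≈ -70.222)
K(V) = 202 - 632*V/9 (K(V) = -632*V/9 + 202 = 202 - 632*V/9)
K(-202) + w = (202 - 632/9*(-202)) + 49777 = (202 + 127664/9) + 49777 = 129482/9 + 49777 = 577475/9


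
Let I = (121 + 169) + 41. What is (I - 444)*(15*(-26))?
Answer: 44070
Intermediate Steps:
I = 331 (I = 290 + 41 = 331)
(I - 444)*(15*(-26)) = (331 - 444)*(15*(-26)) = -113*(-390) = 44070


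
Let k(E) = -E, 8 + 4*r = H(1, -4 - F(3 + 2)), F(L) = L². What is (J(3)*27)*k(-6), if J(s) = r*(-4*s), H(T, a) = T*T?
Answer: 3402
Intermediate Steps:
H(T, a) = T²
r = -7/4 (r = -2 + (¼)*1² = -2 + (¼)*1 = -2 + ¼ = -7/4 ≈ -1.7500)
J(s) = 7*s (J(s) = -(-7)*s = 7*s)
(J(3)*27)*k(-6) = ((7*3)*27)*(-1*(-6)) = (21*27)*6 = 567*6 = 3402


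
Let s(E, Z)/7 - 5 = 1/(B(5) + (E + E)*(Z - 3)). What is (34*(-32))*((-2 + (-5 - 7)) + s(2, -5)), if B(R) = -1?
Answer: -746368/33 ≈ -22617.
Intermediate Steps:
s(E, Z) = 35 + 7/(-1 + 2*E*(-3 + Z)) (s(E, Z) = 35 + 7/(-1 + (E + E)*(Z - 3)) = 35 + 7/(-1 + (2*E)*(-3 + Z)) = 35 + 7/(-1 + 2*E*(-3 + Z)))
(34*(-32))*((-2 + (-5 - 7)) + s(2, -5)) = (34*(-32))*((-2 + (-5 - 7)) + 14*(2 + 15*2 - 5*2*(-5))/(1 + 6*2 - 2*2*(-5))) = -1088*((-2 - 12) + 14*(2 + 30 + 50)/(1 + 12 + 20)) = -1088*(-14 + 14*82/33) = -1088*(-14 + 14*(1/33)*82) = -1088*(-14 + 1148/33) = -1088*686/33 = -746368/33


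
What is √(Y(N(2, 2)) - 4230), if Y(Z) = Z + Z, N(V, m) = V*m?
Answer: I*√4222 ≈ 64.977*I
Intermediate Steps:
Y(Z) = 2*Z
√(Y(N(2, 2)) - 4230) = √(2*(2*2) - 4230) = √(2*4 - 4230) = √(8 - 4230) = √(-4222) = I*√4222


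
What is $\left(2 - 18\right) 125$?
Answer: $-2000$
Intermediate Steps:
$\left(2 - 18\right) 125 = \left(-16\right) 125 = -2000$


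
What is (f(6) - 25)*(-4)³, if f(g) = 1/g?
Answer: 4768/3 ≈ 1589.3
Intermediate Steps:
(f(6) - 25)*(-4)³ = (1/6 - 25)*(-4)³ = (⅙ - 25)*(-64) = -149/6*(-64) = 4768/3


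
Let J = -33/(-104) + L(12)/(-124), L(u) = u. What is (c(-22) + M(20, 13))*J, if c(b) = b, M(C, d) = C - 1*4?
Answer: -2133/1612 ≈ -1.3232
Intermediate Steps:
M(C, d) = -4 + C (M(C, d) = C - 4 = -4 + C)
J = 711/3224 (J = -33/(-104) + 12/(-124) = -33*(-1/104) + 12*(-1/124) = 33/104 - 3/31 = 711/3224 ≈ 0.22053)
(c(-22) + M(20, 13))*J = (-22 + (-4 + 20))*(711/3224) = (-22 + 16)*(711/3224) = -6*711/3224 = -2133/1612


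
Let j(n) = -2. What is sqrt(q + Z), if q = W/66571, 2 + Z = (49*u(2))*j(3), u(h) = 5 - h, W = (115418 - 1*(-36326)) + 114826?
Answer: I*sqrt(1294036788666)/66571 ≈ 17.088*I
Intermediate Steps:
W = 266570 (W = (115418 + 36326) + 114826 = 151744 + 114826 = 266570)
Z = -296 (Z = -2 + (49*(5 - 1*2))*(-2) = -2 + (49*(5 - 2))*(-2) = -2 + (49*3)*(-2) = -2 + 147*(-2) = -2 - 294 = -296)
q = 266570/66571 ≈ 4.0043
sqrt(q + Z) = sqrt(266570/66571 - 296) = sqrt(-19438446/66571) = I*sqrt(1294036788666)/66571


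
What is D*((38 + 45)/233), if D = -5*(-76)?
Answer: 31540/233 ≈ 135.36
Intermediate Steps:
D = 380
D*((38 + 45)/233) = 380*((38 + 45)/233) = 380*(83*(1/233)) = 380*(83/233) = 31540/233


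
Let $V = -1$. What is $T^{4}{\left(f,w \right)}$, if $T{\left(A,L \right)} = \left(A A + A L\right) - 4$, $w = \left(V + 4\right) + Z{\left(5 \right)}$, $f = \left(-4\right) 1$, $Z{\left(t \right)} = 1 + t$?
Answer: $331776$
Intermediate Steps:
$f = -4$
$w = 9$ ($w = \left(-1 + 4\right) + \left(1 + 5\right) = 3 + 6 = 9$)
$T{\left(A,L \right)} = -4 + A^{2} + A L$ ($T{\left(A,L \right)} = \left(A^{2} + A L\right) - 4 = -4 + A^{2} + A L$)
$T^{4}{\left(f,w \right)} = \left(-4 + \left(-4\right)^{2} - 36\right)^{4} = \left(-4 + 16 - 36\right)^{4} = \left(-24\right)^{4} = 331776$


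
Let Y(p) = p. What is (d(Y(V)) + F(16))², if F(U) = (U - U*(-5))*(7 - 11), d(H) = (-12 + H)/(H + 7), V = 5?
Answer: 21298225/144 ≈ 1.4790e+5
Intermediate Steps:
d(H) = (-12 + H)/(7 + H)
F(U) = -24*U (F(U) = (U + 5*U)*(-4) = (6*U)*(-4) = -24*U)
(d(Y(V)) + F(16))² = ((-12 + 5)/(7 + 5) - 24*16)² = (-7/12 - 384)² = (-4615/12)² = 21298225/144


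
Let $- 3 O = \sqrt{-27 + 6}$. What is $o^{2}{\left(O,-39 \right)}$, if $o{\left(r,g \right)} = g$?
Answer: $1521$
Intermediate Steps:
$O = - \frac{i \sqrt{21}}{3}$ ($O = - \frac{\sqrt{-27 + 6}}{3} = - \frac{\sqrt{-21}}{3} = - \frac{i \sqrt{21}}{3} \approx - 1.5275 i$)
$o^{2}{\left(O,-39 \right)} = \left(-39\right)^{2} = 1521$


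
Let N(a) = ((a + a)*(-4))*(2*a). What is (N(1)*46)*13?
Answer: -9568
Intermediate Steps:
N(a) = -16*a² (N(a) = ((2*a)*(-4))*(2*a) = (-8*a)*(2*a) = -16*a²)
(N(1)*46)*13 = (-16*1²*46)*13 = (-16*1*46)*13 = -16*46*13 = -736*13 = -9568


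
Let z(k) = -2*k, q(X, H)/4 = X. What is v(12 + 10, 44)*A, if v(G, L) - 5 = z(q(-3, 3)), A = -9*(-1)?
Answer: 261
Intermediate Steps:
q(X, H) = 4*X
A = 9
v(G, L) = 29 (v(G, L) = 5 - 8*(-3) = 5 - 2*(-12) = 5 + 24 = 29)
v(12 + 10, 44)*A = 29*9 = 261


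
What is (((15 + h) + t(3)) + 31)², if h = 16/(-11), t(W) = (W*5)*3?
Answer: 970225/121 ≈ 8018.4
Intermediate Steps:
t(W) = 15*W (t(W) = (5*W)*3 = 15*W)
h = -16/11 (h = 16*(-1/11) = -16/11 ≈ -1.4545)
(((15 + h) + t(3)) + 31)² = (((15 - 16/11) + 15*3) + 31)² = ((149/11 + 45) + 31)² = (644/11 + 31)² = (985/11)² = 970225/121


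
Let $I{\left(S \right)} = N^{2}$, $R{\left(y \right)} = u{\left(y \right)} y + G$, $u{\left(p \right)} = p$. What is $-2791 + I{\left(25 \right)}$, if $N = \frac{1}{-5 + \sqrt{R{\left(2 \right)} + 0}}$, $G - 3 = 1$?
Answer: $- \frac{806566}{289} + \frac{20 \sqrt{2}}{289} \approx -2790.8$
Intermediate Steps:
$G = 4$ ($G = 3 + 1 = 4$)
$R{\left(y \right)} = 4 + y^{2}$ ($R{\left(y \right)} = y y + 4 = y^{2} + 4 = 4 + y^{2}$)
$N = \frac{1}{-5 + 2 \sqrt{2}}$ ($N = \frac{1}{-5 + \sqrt{\left(4 + 2^{2}\right) + 0}} = \frac{1}{-5 + \sqrt{\left(4 + 4\right) + 0}} = \frac{1}{-5 + \sqrt{8 + 0}} = \frac{1}{-5 + \sqrt{8}} = \frac{1}{-5 + 2 \sqrt{2}} \approx -0.4605$)
$I{\left(S \right)} = \left(- \frac{5}{17} - \frac{2 \sqrt{2}}{17}\right)^{2}$
$-2791 + I{\left(25 \right)} = -2791 + \left(\frac{33}{289} + \frac{20 \sqrt{2}}{289}\right) = - \frac{806566}{289} + \frac{20 \sqrt{2}}{289}$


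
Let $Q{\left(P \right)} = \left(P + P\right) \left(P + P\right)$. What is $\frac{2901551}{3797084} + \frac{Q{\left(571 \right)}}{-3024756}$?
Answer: $\frac{956115884695}{2871313152876} \approx 0.33299$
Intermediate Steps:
$Q{\left(P \right)} = 4 P^{2}$ ($Q{\left(P \right)} = 2 P 2 P = 4 P^{2}$)
$\frac{2901551}{3797084} + \frac{Q{\left(571 \right)}}{-3024756} = \frac{2901551}{3797084} + \frac{4 \cdot 571^{2}}{-3024756} = 2901551 \cdot \frac{1}{3797084} + 4 \cdot 326041 \left(- \frac{1}{3024756}\right) = \frac{2901551}{3797084} + 1304164 \left(- \frac{1}{3024756}\right) = \frac{2901551}{3797084} - \frac{326041}{756189} = \frac{956115884695}{2871313152876}$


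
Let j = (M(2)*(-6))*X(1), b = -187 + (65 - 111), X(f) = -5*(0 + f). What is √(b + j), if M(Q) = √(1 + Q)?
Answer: √(-233 + 30*√3) ≈ 13.455*I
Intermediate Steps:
X(f) = -5*f
b = -233 (b = -187 - 46 = -233)
j = 30*√3 (j = (√(1 + 2)*(-6))*(-5*1) = (√3*(-6))*(-5) = -6*√3*(-5) = 30*√3 ≈ 51.962)
√(b + j) = √(-233 + 30*√3)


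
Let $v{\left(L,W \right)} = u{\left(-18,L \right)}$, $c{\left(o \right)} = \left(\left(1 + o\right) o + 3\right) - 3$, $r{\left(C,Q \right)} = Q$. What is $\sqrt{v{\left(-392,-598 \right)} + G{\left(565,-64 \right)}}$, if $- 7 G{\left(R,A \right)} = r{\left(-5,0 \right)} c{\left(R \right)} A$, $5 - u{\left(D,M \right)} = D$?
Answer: $\sqrt{23} \approx 4.7958$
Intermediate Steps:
$u{\left(D,M \right)} = 5 - D$
$c{\left(o \right)} = o \left(1 + o\right)$ ($c{\left(o \right)} = \left(o \left(1 + o\right) + 3\right) - 3 = \left(3 + o \left(1 + o\right)\right) - 3 = o \left(1 + o\right)$)
$v{\left(L,W \right)} = 23$ ($v{\left(L,W \right)} = 5 - -18 = 5 + 18 = 23$)
$G{\left(R,A \right)} = 0$ ($G{\left(R,A \right)} = - \frac{0 R \left(1 + R\right) A}{7} = - \frac{0 A}{7} = \left(- \frac{1}{7}\right) 0 = 0$)
$\sqrt{v{\left(-392,-598 \right)} + G{\left(565,-64 \right)}} = \sqrt{23 + 0} = \sqrt{23}$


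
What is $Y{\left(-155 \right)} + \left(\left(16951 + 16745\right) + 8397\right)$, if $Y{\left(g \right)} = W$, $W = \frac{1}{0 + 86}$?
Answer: $\frac{3619999}{86} \approx 42093.0$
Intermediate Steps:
$W = \frac{1}{86} \approx 0.011628$
$Y{\left(g \right)} = \frac{1}{86}$
$Y{\left(-155 \right)} + \left(\left(16951 + 16745\right) + 8397\right) = \frac{1}{86} + \left(\left(16951 + 16745\right) + 8397\right) = \frac{1}{86} + \left(33696 + 8397\right) = \frac{1}{86} + 42093 = \frac{3619999}{86}$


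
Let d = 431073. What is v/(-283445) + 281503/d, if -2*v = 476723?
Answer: 365083649449/244370972970 ≈ 1.4940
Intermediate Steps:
v = -476723/2 (v = -1/2*476723 = -476723/2 ≈ -2.3836e+5)
v/(-283445) + 281503/d = -476723/2/(-283445) + 281503/431073 = -476723/2*(-1/283445) + 281503*(1/431073) = 476723/566890 + 281503/431073 = 365083649449/244370972970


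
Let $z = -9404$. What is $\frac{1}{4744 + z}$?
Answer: $- \frac{1}{4660} \approx -0.00021459$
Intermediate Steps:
$\frac{1}{4744 + z} = \frac{1}{4744 - 9404} = \frac{1}{-4660} = - \frac{1}{4660}$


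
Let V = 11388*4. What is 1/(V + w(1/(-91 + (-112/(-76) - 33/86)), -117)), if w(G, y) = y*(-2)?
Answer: 1/45786 ≈ 2.1841e-5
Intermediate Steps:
V = 45552
w(G, y) = -2*y
1/(V + w(1/(-91 + (-112/(-76) - 33/86)), -117)) = 1/(45552 - 2*(-117)) = 1/(45552 + 234) = 1/45786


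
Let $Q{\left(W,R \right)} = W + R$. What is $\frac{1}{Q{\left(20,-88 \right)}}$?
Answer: $- \frac{1}{68} \approx -0.014706$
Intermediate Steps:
$Q{\left(W,R \right)} = R + W$
$\frac{1}{Q{\left(20,-88 \right)}} = \frac{1}{-88 + 20} = \frac{1}{-68} = - \frac{1}{68}$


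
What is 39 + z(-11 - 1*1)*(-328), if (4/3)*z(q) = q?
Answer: 2991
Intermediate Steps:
z(q) = 3*q/4
39 + z(-11 - 1*1)*(-328) = 39 + (3*(-11 - 1*1)/4)*(-328) = 39 + (3*(-11 - 1)/4)*(-328) = 39 + ((¾)*(-12))*(-328) = 39 - 9*(-328) = 39 + 2952 = 2991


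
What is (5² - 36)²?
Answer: 121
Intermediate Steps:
(5² - 36)² = (25 - 36)² = (-11)² = 121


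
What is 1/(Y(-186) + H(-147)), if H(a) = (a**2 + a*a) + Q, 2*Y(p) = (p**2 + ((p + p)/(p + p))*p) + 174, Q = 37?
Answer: 1/60547 ≈ 1.6516e-5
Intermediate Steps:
Y(p) = 87 + p/2 + p**2/2 (Y(p) = ((p**2 + ((p + p)/(p + p))*p) + 174)/2 = ((p**2 + ((2*p)/((2*p)))*p) + 174)/2 = ((p**2 + ((2*p)*(1/(2*p)))*p) + 174)/2 = ((p**2 + 1*p) + 174)/2 = ((p**2 + p) + 174)/2 = ((p + p**2) + 174)/2 = (174 + p + p**2)/2 = 87 + p/2 + p**2/2)
H(a) = 37 + 2*a**2 (H(a) = (a**2 + a*a) + 37 = (a**2 + a**2) + 37 = 2*a**2 + 37 = 37 + 2*a**2)
1/(Y(-186) + H(-147)) = 1/((87 + (1/2)*(-186) + (1/2)*(-186)**2) + (37 + 2*(-147)**2)) = 1/((87 - 93 + (1/2)*34596) + (37 + 2*21609)) = 1/((87 - 93 + 17298) + (37 + 43218)) = 1/(17292 + 43255) = 1/60547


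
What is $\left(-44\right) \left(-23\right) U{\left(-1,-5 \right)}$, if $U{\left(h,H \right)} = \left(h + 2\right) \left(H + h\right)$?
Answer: $-6072$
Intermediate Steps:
$U{\left(h,H \right)} = \left(2 + h\right) \left(H + h\right)$
$\left(-44\right) \left(-23\right) U{\left(-1,-5 \right)} = \left(-44\right) \left(-23\right) \left(\left(-1\right)^{2} + 2 \left(-5\right) + 2 \left(-1\right) - -5\right) = 1012 \left(1 - 10 - 2 + 5\right) = 1012 \left(-6\right) = -6072$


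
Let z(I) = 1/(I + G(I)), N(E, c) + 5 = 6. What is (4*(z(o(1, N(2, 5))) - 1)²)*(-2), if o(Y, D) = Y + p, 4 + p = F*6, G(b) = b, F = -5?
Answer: -8978/1089 ≈ -8.2443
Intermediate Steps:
p = -34 (p = -4 - 5*6 = -4 - 30 = -34)
N(E, c) = 1 (N(E, c) = -5 + 6 = 1)
o(Y, D) = -34 + Y (o(Y, D) = Y - 34 = -34 + Y)
z(I) = 1/(2*I) (z(I) = 1/(I + I) = 1/(2*I))
(4*(z(o(1, N(2, 5))) - 1)²)*(-2) = (4*(1/(2*(-34 + 1)) - 1)²)*(-2) = (4*((½)/(-33) - 1)²)*(-2) = (4*((½)*(-1/33) - 1)²)*(-2) = (4*(-1/66 - 1)²)*(-2) = (4*(-67/66)²)*(-2) = (4*(4489/4356))*(-2) = (4489/1089)*(-2) = -8978/1089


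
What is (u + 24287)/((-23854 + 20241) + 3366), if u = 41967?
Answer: -66254/247 ≈ -268.23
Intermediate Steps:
(u + 24287)/((-23854 + 20241) + 3366) = (41967 + 24287)/((-23854 + 20241) + 3366) = 66254/(-3613 + 3366) = 66254/(-247) = 66254*(-1/247) = -66254/247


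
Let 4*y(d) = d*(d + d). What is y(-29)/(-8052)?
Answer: -841/16104 ≈ -0.052223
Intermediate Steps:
y(d) = d**2/2 (y(d) = (d*(d + d))/4 = (d*(2*d))/4 = (2*d**2)/4 = d**2/2)
y(-29)/(-8052) = ((1/2)*(-29)**2)/(-8052) = ((1/2)*841)*(-1/8052) = (841/2)*(-1/8052) = -841/16104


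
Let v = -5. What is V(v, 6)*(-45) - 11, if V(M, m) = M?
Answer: 214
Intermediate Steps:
V(v, 6)*(-45) - 11 = -5*(-45) - 11 = 225 - 11 = 214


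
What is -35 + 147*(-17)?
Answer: -2534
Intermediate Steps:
-35 + 147*(-17) = -35 - 2499 = -2534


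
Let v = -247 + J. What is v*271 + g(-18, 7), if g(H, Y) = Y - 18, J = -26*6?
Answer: -109224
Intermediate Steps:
J = -156
g(H, Y) = -18 + Y
v = -403 (v = -247 - 156 = -403)
v*271 + g(-18, 7) = -403*271 + (-18 + 7) = -109213 - 11 = -109224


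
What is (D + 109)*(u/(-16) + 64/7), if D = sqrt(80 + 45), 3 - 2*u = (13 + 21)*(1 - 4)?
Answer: 143117/224 + 6565*sqrt(5)/224 ≈ 704.45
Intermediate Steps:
u = 105/2 (u = 3/2 - (13 + 21)*(1 - 4)/2 = 3/2 - 17*(-3) = 3/2 - 1/2*(-102) = 3/2 + 51 = 105/2 ≈ 52.500)
D = 5*sqrt(5) (D = sqrt(125) = 5*sqrt(5) ≈ 11.180)
(D + 109)*(u/(-16) + 64/7) = (5*sqrt(5) + 109)*((105/2)/(-16) + 64/7) = (109 + 5*sqrt(5))*((105/2)*(-1/16) + 64*(1/7)) = (109 + 5*sqrt(5))*(-105/32 + 64/7) = (109 + 5*sqrt(5))*(1313/224) = 143117/224 + 6565*sqrt(5)/224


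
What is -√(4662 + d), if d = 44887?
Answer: -√49549 ≈ -222.60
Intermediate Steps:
-√(4662 + d) = -√(4662 + 44887) = -√49549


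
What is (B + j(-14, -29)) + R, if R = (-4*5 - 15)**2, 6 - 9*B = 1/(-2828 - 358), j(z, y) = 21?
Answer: 35746921/28674 ≈ 1246.7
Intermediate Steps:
B = 19117/28674 (B = 2/3 - 1/(9*(-2828 - 358)) = 2/3 - 1/9/(-3186) = 2/3 - 1/9*(-1/3186) = 2/3 + 1/28674 = 19117/28674 ≈ 0.66670)
R = 1225 (R = (-20 - 15)**2 = (-35)**2 = 1225)
(B + j(-14, -29)) + R = (19117/28674 + 21) + 1225 = 621271/28674 + 1225 = 35746921/28674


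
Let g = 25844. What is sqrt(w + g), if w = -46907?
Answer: I*sqrt(21063) ≈ 145.13*I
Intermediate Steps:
sqrt(w + g) = sqrt(-46907 + 25844) = sqrt(-21063) = I*sqrt(21063)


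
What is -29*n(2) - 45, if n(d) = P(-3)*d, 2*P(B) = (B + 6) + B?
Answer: -45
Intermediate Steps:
P(B) = 3 + B (P(B) = ((B + 6) + B)/2 = ((6 + B) + B)/2 = (6 + 2*B)/2 = 3 + B)
n(d) = 0 (n(d) = (3 - 3)*d = 0*d = 0)
-29*n(2) - 45 = -29*0 - 45 = 0 - 45 = -45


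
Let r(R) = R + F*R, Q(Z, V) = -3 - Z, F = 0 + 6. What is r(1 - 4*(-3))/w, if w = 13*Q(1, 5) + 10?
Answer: -13/6 ≈ -2.1667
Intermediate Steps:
F = 6
w = -42 (w = 13*(-3 - 1*1) + 10 = 13*(-3 - 1) + 10 = 13*(-4) + 10 = -52 + 10 = -42)
r(R) = 7*R (r(R) = R + 6*R = 7*R)
r(1 - 4*(-3))/w = (7*(1 - 4*(-3)))/(-42) = (7*(1 + 12))*(-1/42) = (7*13)*(-1/42) = 91*(-1/42) = -13/6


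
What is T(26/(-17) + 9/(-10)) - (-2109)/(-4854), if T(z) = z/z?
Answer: 915/1618 ≈ 0.56551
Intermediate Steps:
T(z) = 1
T(26/(-17) + 9/(-10)) - (-2109)/(-4854) = 1 - (-2109)/(-4854) = 1 - (-2109)*(-1)/4854 = 1 - 1*703/1618 = 1 - 703/1618 = 915/1618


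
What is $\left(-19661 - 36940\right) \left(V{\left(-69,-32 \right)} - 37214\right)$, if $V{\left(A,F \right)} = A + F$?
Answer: $2112066315$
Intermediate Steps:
$\left(-19661 - 36940\right) \left(V{\left(-69,-32 \right)} - 37214\right) = \left(-19661 - 36940\right) \left(\left(-69 - 32\right) - 37214\right) = - 56601 \left(-101 - 37214\right) = \left(-56601\right) \left(-37315\right) = 2112066315$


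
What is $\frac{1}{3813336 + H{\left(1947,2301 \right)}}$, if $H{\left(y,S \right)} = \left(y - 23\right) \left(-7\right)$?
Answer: $\frac{1}{3799868} \approx 2.6317 \cdot 10^{-7}$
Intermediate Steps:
$H{\left(y,S \right)} = 161 - 7 y$ ($H{\left(y,S \right)} = \left(-23 + y\right) \left(-7\right) = 161 - 7 y$)
$\frac{1}{3813336 + H{\left(1947,2301 \right)}} = \frac{1}{3813336 + \left(161 - 13629\right)} = \frac{1}{3813336 - 13468} = \frac{1}{3799868}$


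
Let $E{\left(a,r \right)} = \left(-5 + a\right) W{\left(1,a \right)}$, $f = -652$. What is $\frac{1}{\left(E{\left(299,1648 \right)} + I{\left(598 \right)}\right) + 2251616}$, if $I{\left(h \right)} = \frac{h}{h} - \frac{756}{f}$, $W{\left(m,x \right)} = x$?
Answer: $\frac{163}{381342438} \approx 4.2744 \cdot 10^{-7}$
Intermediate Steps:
$E{\left(a,r \right)} = a \left(-5 + a\right)$ ($E{\left(a,r \right)} = \left(-5 + a\right) a = a \left(-5 + a\right)$)
$I{\left(h \right)} = \frac{352}{163}$ ($I{\left(h \right)} = \frac{h}{h} - \frac{756}{-652} = 1 - - \frac{189}{163} = 1 + \frac{189}{163} = \frac{352}{163}$)
$\frac{1}{\left(E{\left(299,1648 \right)} + I{\left(598 \right)}\right) + 2251616} = \frac{1}{\left(299 \left(-5 + 299\right) + \frac{352}{163}\right) + 2251616} = \frac{1}{\left(299 \cdot 294 + \frac{352}{163}\right) + 2251616} = \frac{1}{\left(87906 + \frac{352}{163}\right) + 2251616} = \frac{1}{\frac{14329030}{163} + 2251616} = \frac{1}{\frac{381342438}{163}} = \frac{163}{381342438}$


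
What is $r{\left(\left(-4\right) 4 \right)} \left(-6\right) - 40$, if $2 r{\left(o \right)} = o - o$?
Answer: $-40$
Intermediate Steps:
$r{\left(o \right)} = 0$ ($r{\left(o \right)} = \frac{o - o}{2} = \frac{1}{2} \cdot 0 = 0$)
$r{\left(\left(-4\right) 4 \right)} \left(-6\right) - 40 = 0 \left(-6\right) - 40 = 0 - 40 = -40$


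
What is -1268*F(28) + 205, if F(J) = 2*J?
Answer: -70803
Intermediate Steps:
-1268*F(28) + 205 = -2536*28 + 205 = -1268*56 + 205 = -71008 + 205 = -70803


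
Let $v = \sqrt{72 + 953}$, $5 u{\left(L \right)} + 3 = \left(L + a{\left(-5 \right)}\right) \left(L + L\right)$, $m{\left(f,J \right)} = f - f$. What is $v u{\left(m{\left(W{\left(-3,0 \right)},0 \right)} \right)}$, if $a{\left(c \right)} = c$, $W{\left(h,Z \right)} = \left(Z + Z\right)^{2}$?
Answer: $- 3 \sqrt{41} \approx -19.209$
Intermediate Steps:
$W{\left(h,Z \right)} = 4 Z^{2}$ ($W{\left(h,Z \right)} = \left(2 Z\right)^{2} = 4 Z^{2}$)
$m{\left(f,J \right)} = 0$
$u{\left(L \right)} = - \frac{3}{5} + \frac{2 L \left(-5 + L\right)}{5}$ ($u{\left(L \right)} = - \frac{3}{5} + \frac{\left(L - 5\right) \left(L + L\right)}{5} = - \frac{3}{5} + \frac{\left(-5 + L\right) 2 L}{5} = - \frac{3}{5} + \frac{2 L \left(-5 + L\right)}{5}$)
$v = 5 \sqrt{41}$ ($v = \sqrt{1025} = 5 \sqrt{41} \approx 32.016$)
$v u{\left(m{\left(W{\left(-3,0 \right)},0 \right)} \right)} = 5 \sqrt{41} \left(- \frac{3}{5} - 0 + \frac{2 \cdot 0^{2}}{5}\right) = 5 \sqrt{41} \left(- \frac{3}{5} + 0 + \frac{2}{5} \cdot 0\right) = 5 \sqrt{41} \left(- \frac{3}{5} + 0 + 0\right) = 5 \sqrt{41} \left(- \frac{3}{5}\right) = - 3 \sqrt{41}$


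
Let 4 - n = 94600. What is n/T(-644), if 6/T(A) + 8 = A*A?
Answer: -6538601648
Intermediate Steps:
T(A) = 6/(-8 + A**2) (T(A) = 6/(-8 + A*A) = 6/(-8 + A**2))
n = -94596 (n = 4 - 1*94600 = 4 - 94600 = -94596)
n/T(-644) = -94596/(6/(-8 + (-644)**2)) = -94596/(6/(-8 + 414736)) = -94596/(6/414728) = -94596/(6*(1/414728)) = -94596/3/207364 = -94596*207364/3 = -6538601648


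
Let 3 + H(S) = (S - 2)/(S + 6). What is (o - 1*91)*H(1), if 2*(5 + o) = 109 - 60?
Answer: 1573/7 ≈ 224.71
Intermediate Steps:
o = 39/2 (o = -5 + (109 - 60)/2 = -5 + (½)*49 = -5 + 49/2 = 39/2 ≈ 19.500)
H(S) = -3 + (-2 + S)/(6 + S) (H(S) = -3 + (S - 2)/(S + 6) = -3 + (-2 + S)/(6 + S))
(o - 1*91)*H(1) = (39/2 - 1*91)*(2*(-10 - 1*1)/(6 + 1)) = (39/2 - 91)*(2*(-10 - 1)/7) = -143*(-11)/7 = -143/2*(-22/7) = 1573/7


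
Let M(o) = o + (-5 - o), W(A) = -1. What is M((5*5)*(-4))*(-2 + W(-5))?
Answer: 15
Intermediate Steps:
M(o) = -5
M((5*5)*(-4))*(-2 + W(-5)) = -5*(-2 - 1) = -5*(-3) = 15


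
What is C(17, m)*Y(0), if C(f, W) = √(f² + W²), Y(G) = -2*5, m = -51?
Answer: -170*√10 ≈ -537.59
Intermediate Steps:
Y(G) = -10
C(f, W) = √(W² + f²)
C(17, m)*Y(0) = √((-51)² + 17²)*(-10) = √(2601 + 289)*(-10) = √2890*(-10) = (17*√10)*(-10) = -170*√10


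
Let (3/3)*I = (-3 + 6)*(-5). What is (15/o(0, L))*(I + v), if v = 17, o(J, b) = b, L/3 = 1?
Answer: 10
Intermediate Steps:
L = 3 (L = 3*1 = 3)
I = -15 (I = (-3 + 6)*(-5) = 3*(-5) = -15)
(15/o(0, L))*(I + v) = (15/3)*(-15 + 17) = (15*(⅓))*2 = 5*2 = 10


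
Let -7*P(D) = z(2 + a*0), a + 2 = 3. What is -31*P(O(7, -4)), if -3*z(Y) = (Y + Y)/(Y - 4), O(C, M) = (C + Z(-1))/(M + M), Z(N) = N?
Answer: 62/21 ≈ 2.9524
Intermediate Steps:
a = 1 (a = -2 + 3 = 1)
O(C, M) = (-1 + C)/(2*M) (O(C, M) = (C - 1)/(M + M) = (-1 + C)/((2*M)) = (-1 + C)*(1/(2*M)) = (-1 + C)/(2*M))
z(Y) = -2*Y/(3*(-4 + Y)) (z(Y) = -(Y + Y)/(3*(Y - 4)) = -2*Y/(3*(-4 + Y)))
P(D) = -2/21 (P(D) = -(-2)*(2 + 1*0)/(7*(-12 + 3*(2 + 1*0))) = -(-2)*(2 + 0)/(7*(-12 + 3*(2 + 0))) = -(-2)*2/(7*(-12 + 3*2)) = -(-2)*2/(7*(-12 + 6)) = -(-2)*2/(7*(-6)) = -(-2)*2*(-1)/(7*6) = -⅐*⅔ = -2/21)
-31*P(O(7, -4)) = -31*(-2/21) = 62/21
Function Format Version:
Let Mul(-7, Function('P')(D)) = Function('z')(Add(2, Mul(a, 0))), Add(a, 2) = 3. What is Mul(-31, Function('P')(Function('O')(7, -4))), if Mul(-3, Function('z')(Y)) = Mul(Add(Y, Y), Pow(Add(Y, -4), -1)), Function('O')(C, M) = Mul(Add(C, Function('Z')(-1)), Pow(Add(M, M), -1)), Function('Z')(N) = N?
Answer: Rational(62, 21) ≈ 2.9524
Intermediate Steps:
a = 1 (a = Add(-2, 3) = 1)
Function('O')(C, M) = Mul(Rational(1, 2), Pow(M, -1), Add(-1, C)) (Function('O')(C, M) = Mul(Add(C, -1), Pow(Add(M, M), -1)) = Mul(Add(-1, C), Pow(Mul(2, M), -1)) = Mul(Add(-1, C), Mul(Rational(1, 2), Pow(M, -1))) = Mul(Rational(1, 2), Pow(M, -1), Add(-1, C)))
Function('z')(Y) = Mul(Rational(-2, 3), Y, Pow(Add(-4, Y), -1)) (Function('z')(Y) = Mul(Rational(-1, 3), Mul(Add(Y, Y), Pow(Add(Y, -4), -1))) = Mul(Rational(-1, 3), Mul(Mul(2, Y), Pow(Add(-4, Y), -1))) = Mul(Rational(-1, 3), Mul(2, Y, Pow(Add(-4, Y), -1))) = Mul(Rational(-2, 3), Y, Pow(Add(-4, Y), -1)))
Function('P')(D) = Rational(-2, 21) (Function('P')(D) = Mul(Rational(-1, 7), Mul(-2, Add(2, Mul(1, 0)), Pow(Add(-12, Mul(3, Add(2, Mul(1, 0)))), -1))) = Mul(Rational(-1, 7), Mul(-2, Add(2, 0), Pow(Add(-12, Mul(3, Add(2, 0))), -1))) = Mul(Rational(-1, 7), Mul(-2, 2, Pow(Add(-12, Mul(3, 2)), -1))) = Mul(Rational(-1, 7), Mul(-2, 2, Pow(Add(-12, 6), -1))) = Mul(Rational(-1, 7), Mul(-2, 2, Pow(-6, -1))) = Mul(Rational(-1, 7), Mul(-2, 2, Rational(-1, 6))) = Mul(Rational(-1, 7), Rational(2, 3)) = Rational(-2, 21))
Mul(-31, Function('P')(Function('O')(7, -4))) = Mul(-31, Rational(-2, 21)) = Rational(62, 21)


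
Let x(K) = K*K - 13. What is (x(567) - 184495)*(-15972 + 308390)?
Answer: 40055710058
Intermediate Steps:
x(K) = -13 + K² (x(K) = K² - 13 = -13 + K²)
(x(567) - 184495)*(-15972 + 308390) = ((-13 + 567²) - 184495)*(-15972 + 308390) = ((-13 + 321489) - 184495)*292418 = (321476 - 184495)*292418 = 136981*292418 = 40055710058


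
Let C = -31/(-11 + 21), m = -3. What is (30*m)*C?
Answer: 279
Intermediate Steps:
C = -31/10 ≈ -3.1000
(30*m)*C = (30*(-3))*(-31/10) = -90*(-31/10) = 279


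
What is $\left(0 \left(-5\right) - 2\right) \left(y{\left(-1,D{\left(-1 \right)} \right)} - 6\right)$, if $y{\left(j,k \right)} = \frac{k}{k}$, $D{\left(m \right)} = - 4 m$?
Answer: $10$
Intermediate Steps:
$y{\left(j,k \right)} = 1$
$\left(0 \left(-5\right) - 2\right) \left(y{\left(-1,D{\left(-1 \right)} \right)} - 6\right) = \left(0 \left(-5\right) - 2\right) \left(1 - 6\right) = \left(0 - 2\right) \left(-5\right) = \left(-2\right) \left(-5\right) = 10$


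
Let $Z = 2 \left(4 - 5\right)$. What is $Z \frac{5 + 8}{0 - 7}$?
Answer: $\frac{26}{7} \approx 3.7143$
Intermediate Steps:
$Z = -2$ ($Z = 2 \left(-1\right) = -2$)
$Z \frac{5 + 8}{0 - 7} = - 2 \frac{5 + 8}{0 - 7} = - 2 \frac{13}{-7} = - 2 \cdot 13 \left(- \frac{1}{7}\right) = \left(-2\right) \left(- \frac{13}{7}\right) = \frac{26}{7}$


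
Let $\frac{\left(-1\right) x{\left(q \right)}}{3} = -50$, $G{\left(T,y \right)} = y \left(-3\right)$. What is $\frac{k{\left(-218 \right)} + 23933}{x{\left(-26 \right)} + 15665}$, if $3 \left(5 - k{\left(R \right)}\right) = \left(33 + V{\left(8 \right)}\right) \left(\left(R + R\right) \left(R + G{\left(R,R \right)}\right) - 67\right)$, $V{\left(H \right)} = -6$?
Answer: $\frac{347081}{3163} \approx 109.73$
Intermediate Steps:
$G{\left(T,y \right)} = - 3 y$
$x{\left(q \right)} = 150$ ($x{\left(q \right)} = \left(-3\right) \left(-50\right) = 150$)
$k{\left(R \right)} = 608 + 36 R^{2}$ ($k{\left(R \right)} = 5 - \frac{\left(33 - 6\right) \left(\left(R + R\right) \left(R - 3 R\right) - 67\right)}{3} = 5 - \frac{27 \left(2 R \left(- 2 R\right) - 67\right)}{3} = 5 - \frac{27 \left(- 4 R^{2} - 67\right)}{3} = 5 - \frac{27 \left(-67 - 4 R^{2}\right)}{3} = 5 - \frac{-1809 - 108 R^{2}}{3} = 5 + \left(603 + 36 R^{2}\right) = 608 + 36 R^{2}$)
$\frac{k{\left(-218 \right)} + 23933}{x{\left(-26 \right)} + 15665} = \frac{\left(608 + 36 \left(-218\right)^{2}\right) + 23933}{150 + 15665} = \frac{\left(608 + 36 \cdot 47524\right) + 23933}{15815} = \left(\left(608 + 1710864\right) + 23933\right) \frac{1}{15815} = \left(1711472 + 23933\right) \frac{1}{15815} = 1735405 \cdot \frac{1}{15815} = \frac{347081}{3163}$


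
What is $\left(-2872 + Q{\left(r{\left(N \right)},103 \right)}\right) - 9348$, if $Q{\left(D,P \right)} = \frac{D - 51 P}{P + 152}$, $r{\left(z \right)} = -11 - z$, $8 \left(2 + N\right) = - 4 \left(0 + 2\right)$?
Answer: $- \frac{3121361}{255} \approx -12241.0$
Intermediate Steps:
$N = -3$ ($N = -2 + \frac{\left(-4\right) \left(0 + 2\right)}{8} = -2 + \frac{\left(-4\right) 2}{8} = -2 + \frac{1}{8} \left(-8\right) = -2 - 1 = -3$)
$Q{\left(D,P \right)} = \frac{D - 51 P}{152 + P}$
$\left(-2872 + Q{\left(r{\left(N \right)},103 \right)}\right) - 9348 = \left(-2872 + \frac{\left(-11 - -3\right) - 5253}{152 + 103}\right) - 9348 = \left(-2872 + \frac{\left(-11 + 3\right) - 5253}{255}\right) - 9348 = \left(-2872 + \frac{-8 - 5253}{255}\right) - 9348 = \left(-2872 + \frac{1}{255} \left(-5261\right)\right) - 9348 = \left(-2872 - \frac{5261}{255}\right) - 9348 = - \frac{737621}{255} - 9348 = - \frac{3121361}{255}$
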